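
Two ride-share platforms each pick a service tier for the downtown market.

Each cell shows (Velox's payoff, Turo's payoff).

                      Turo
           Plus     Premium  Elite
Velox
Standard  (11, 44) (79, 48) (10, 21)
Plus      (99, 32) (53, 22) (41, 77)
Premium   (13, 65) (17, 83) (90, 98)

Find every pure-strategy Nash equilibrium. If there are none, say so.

For each player, find the best response to each opponent profile; mutual best responses are the pure NE.
Velox against Plus: payoffs 11, 99, 13 → best response Plus.
Velox against Premium: payoffs 79, 53, 17 → best response Standard.
Velox against Elite: payoffs 10, 41, 90 → best response Premium.
Turo against Standard: payoffs 44, 48, 21 → best response Premium.
Turo against Plus: payoffs 32, 22, 77 → best response Elite.
Turo against Premium: payoffs 65, 83, 98 → best response Elite.
Mutual best responses: (Standard, Premium); (Premium, Elite).

Pure-strategy Nash equilibria: (Standard, Premium); (Premium, Elite)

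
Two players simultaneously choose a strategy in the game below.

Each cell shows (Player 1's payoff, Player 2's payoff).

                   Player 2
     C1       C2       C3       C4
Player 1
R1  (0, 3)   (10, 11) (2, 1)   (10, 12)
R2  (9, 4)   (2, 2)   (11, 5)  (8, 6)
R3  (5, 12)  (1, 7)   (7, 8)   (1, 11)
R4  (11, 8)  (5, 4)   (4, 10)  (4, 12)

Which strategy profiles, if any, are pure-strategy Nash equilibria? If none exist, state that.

Pure NE: (R1, C4)

(R1, C1): Player 1 can switch to R2 (0 → 9). Not NE.
(R1, C2): Player 2 can switch to C4 (11 → 12). Not NE.
(R1, C3): Player 1 can switch to R2 (2 → 11). Not NE.
(R1, C4): Player 1 gets 10, best alternative 8; Player 2 gets 12, best alternative 11. No profitable deviation — NE.
(R2, C1): Player 1 can switch to R4 (9 → 11). Not NE.
(R2, C2): Player 1 can switch to R1 (2 → 10). Not NE.
(R2, C3): Player 2 can switch to C4 (5 → 6). Not NE.
(R2, C4): Player 1 can switch to R1 (8 → 10). Not NE.
(R3, C1): Player 1 can switch to R2 (5 → 9). Not NE.
(The remaining 7 profiles each have a profitable deviation by the same check.)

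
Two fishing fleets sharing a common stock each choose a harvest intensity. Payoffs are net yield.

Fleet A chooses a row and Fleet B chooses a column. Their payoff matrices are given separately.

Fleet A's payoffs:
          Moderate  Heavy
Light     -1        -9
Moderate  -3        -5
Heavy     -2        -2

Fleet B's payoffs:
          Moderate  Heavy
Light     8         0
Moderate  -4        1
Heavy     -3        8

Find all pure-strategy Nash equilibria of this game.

Fleet A against Moderate: payoffs -1, -3, -2 → best response Light.
Fleet A against Heavy: payoffs -9, -5, -2 → best response Heavy.
Fleet B against Light: payoffs 8, 0 → best response Moderate.
Fleet B against Moderate: payoffs -4, 1 → best response Heavy.
Fleet B against Heavy: payoffs -3, 8 → best response Heavy.
Mutual best responses: (Light, Moderate); (Heavy, Heavy).

Pure-strategy Nash equilibria: (Light, Moderate); (Heavy, Heavy)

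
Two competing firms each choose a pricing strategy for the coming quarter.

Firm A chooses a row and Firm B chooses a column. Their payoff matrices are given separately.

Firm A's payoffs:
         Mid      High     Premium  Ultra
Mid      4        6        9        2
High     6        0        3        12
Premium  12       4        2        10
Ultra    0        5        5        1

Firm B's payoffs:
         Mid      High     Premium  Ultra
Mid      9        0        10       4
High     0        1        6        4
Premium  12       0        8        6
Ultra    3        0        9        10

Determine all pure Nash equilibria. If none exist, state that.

Firm A against Mid: payoffs 4, 6, 12, 0 → best response Premium.
Firm A against High: payoffs 6, 0, 4, 5 → best response Mid.
Firm A against Premium: payoffs 9, 3, 2, 5 → best response Mid.
Firm A against Ultra: payoffs 2, 12, 10, 1 → best response High.
Firm B against Mid: payoffs 9, 0, 10, 4 → best response Premium.
Firm B against High: payoffs 0, 1, 6, 4 → best response Premium.
Firm B against Premium: payoffs 12, 0, 8, 6 → best response Mid.
Firm B against Ultra: payoffs 3, 0, 9, 10 → best response Ultra.
Mutual best responses: (Mid, Premium); (Premium, Mid).

(Mid, Premium); (Premium, Mid)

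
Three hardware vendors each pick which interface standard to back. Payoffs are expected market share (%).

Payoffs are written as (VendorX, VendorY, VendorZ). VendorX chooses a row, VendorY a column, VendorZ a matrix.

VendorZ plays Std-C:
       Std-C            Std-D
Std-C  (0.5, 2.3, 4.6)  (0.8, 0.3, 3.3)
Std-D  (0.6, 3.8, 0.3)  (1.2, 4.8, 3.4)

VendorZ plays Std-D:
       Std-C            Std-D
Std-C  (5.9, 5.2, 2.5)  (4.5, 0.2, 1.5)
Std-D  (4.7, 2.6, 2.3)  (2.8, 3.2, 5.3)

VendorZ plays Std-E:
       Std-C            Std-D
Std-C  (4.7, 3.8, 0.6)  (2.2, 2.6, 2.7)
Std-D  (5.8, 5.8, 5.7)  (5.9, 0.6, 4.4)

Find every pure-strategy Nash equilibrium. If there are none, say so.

Check each profile: it is a Nash equilibrium iff no player can strictly gain by switching unilaterally.
(Std-C, Std-C, Std-C): VendorX can switch to Std-D (0.5 → 0.6). Not NE.
(Std-C, Std-C, Std-D): VendorZ can switch to Std-C (2.5 → 4.6). Not NE.
(Std-C, Std-C, Std-E): VendorX can switch to Std-D (4.7 → 5.8). Not NE.
(Std-C, Std-D, Std-C): VendorX can switch to Std-D (0.8 → 1.2). Not NE.
(Std-C, Std-D, Std-D): VendorY can switch to Std-C (0.2 → 5.2). Not NE.
(Std-C, Std-D, Std-E): VendorX can switch to Std-D (2.2 → 5.9). Not NE.
(Std-D, Std-C, Std-C): VendorY can switch to Std-D (3.8 → 4.8). Not NE.
(Std-D, Std-C, Std-D): VendorX can switch to Std-C (4.7 → 5.9). Not NE.
(Std-D, Std-C, Std-E): VendorX gets 5.8, best alternative 4.7; VendorY gets 5.8, best alternative 0.6; VendorZ gets 5.7, best alternative 2.3. No profitable deviation — NE.
(Std-D, Std-D, Std-C): VendorZ can switch to Std-D (3.4 → 5.3). Not NE.
(Std-D, Std-D, Std-D): VendorX can switch to Std-C (2.8 → 4.5). Not NE.
(The remaining 1 profile has a profitable deviation by the same check.)

Pure NE: (Std-D, Std-C, Std-E)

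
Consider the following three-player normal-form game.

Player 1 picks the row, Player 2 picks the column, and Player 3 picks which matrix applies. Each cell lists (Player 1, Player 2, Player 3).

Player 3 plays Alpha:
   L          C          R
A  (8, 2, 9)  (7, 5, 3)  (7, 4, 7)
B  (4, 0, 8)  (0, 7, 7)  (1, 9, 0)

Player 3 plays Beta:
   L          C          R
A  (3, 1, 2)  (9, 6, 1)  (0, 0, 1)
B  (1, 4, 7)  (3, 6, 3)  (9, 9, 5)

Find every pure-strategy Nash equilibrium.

(A, C, Alpha); (B, R, Beta)

For each player, find the best response to each opponent profile; mutual best responses are the pure NE.
Player 1 against (L, Alpha): payoffs 8, 4 → best response A.
Player 1 against (L, Beta): payoffs 3, 1 → best response A.
Player 1 against (C, Alpha): payoffs 7, 0 → best response A.
Player 1 against (C, Beta): payoffs 9, 3 → best response A.
Player 1 against (R, Alpha): payoffs 7, 1 → best response A.
Player 1 against (R, Beta): payoffs 0, 9 → best response B.
Player 2 against (A, Alpha): payoffs 2, 5, 4 → best response C.
Player 2 against (A, Beta): payoffs 1, 6, 0 → best response C.
Player 2 against (B, Alpha): payoffs 0, 7, 9 → best response R.
Player 2 against (B, Beta): payoffs 4, 6, 9 → best response R.
Player 3 against (A, L): payoffs 9, 2 → best response Alpha.
Player 3 against (A, C): payoffs 3, 1 → best response Alpha.
Player 3 against (A, R): payoffs 7, 1 → best response Alpha.
Player 3 against (B, L): payoffs 8, 7 → best response Alpha.
Player 3 against (B, C): payoffs 7, 3 → best response Alpha.
Player 3 against (B, R): payoffs 0, 5 → best response Beta.
Mutual best responses: (A, C, Alpha); (B, R, Beta).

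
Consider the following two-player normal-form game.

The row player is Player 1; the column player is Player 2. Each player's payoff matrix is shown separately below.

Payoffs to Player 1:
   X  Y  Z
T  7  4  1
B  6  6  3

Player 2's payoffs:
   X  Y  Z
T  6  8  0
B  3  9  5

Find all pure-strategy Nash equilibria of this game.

Player 1 against X: payoffs 7, 6 → best response T.
Player 1 against Y: payoffs 4, 6 → best response B.
Player 1 against Z: payoffs 1, 3 → best response B.
Player 2 against T: payoffs 6, 8, 0 → best response Y.
Player 2 against B: payoffs 3, 9, 5 → best response Y.
Mutual best responses: (B, Y).

The unique pure-strategy Nash equilibrium is (B, Y).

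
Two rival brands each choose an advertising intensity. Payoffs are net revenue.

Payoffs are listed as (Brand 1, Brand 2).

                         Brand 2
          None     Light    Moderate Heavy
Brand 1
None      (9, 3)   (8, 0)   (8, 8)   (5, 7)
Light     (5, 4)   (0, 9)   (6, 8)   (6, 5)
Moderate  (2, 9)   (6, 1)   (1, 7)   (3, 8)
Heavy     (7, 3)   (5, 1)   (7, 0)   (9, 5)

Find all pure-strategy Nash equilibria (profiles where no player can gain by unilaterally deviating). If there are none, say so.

(None, Moderate); (Heavy, Heavy)

Mark each player's best response to every combination of opponents' strategies; a profile where every player is best-responding is a pure Nash equilibrium.
Brand 1 against None: payoffs 9, 5, 2, 7 → best response None.
Brand 1 against Light: payoffs 8, 0, 6, 5 → best response None.
Brand 1 against Moderate: payoffs 8, 6, 1, 7 → best response None.
Brand 1 against Heavy: payoffs 5, 6, 3, 9 → best response Heavy.
Brand 2 against None: payoffs 3, 0, 8, 7 → best response Moderate.
Brand 2 against Light: payoffs 4, 9, 8, 5 → best response Light.
Brand 2 against Moderate: payoffs 9, 1, 7, 8 → best response None.
Brand 2 against Heavy: payoffs 3, 1, 0, 5 → best response Heavy.
Mutual best responses: (None, Moderate); (Heavy, Heavy).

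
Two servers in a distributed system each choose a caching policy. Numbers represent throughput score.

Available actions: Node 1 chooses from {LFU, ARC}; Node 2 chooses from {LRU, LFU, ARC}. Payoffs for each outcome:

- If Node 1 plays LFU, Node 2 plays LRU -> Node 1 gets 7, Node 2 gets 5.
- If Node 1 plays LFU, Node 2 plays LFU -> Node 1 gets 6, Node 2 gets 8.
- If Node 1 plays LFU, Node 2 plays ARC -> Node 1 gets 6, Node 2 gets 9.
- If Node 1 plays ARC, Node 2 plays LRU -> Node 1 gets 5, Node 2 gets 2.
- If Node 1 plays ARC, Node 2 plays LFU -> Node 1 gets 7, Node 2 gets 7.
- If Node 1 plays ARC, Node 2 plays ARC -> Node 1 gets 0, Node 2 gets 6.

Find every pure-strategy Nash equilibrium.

(LFU, LRU): Node 2 can switch to LFU (5 → 8). Not NE.
(LFU, LFU): Node 1 can switch to ARC (6 → 7). Not NE.
(LFU, ARC): Node 1 gets 6, best alternative 0; Node 2 gets 9, best alternative 8. No profitable deviation — NE.
(ARC, LRU): Node 1 can switch to LFU (5 → 7). Not NE.
(ARC, LFU): Node 1 gets 7, best alternative 6; Node 2 gets 7, best alternative 6. No profitable deviation — NE.
(ARC, ARC): Node 1 can switch to LFU (0 → 6). Not NE.

Pure-strategy Nash equilibria: (LFU, ARC); (ARC, LFU)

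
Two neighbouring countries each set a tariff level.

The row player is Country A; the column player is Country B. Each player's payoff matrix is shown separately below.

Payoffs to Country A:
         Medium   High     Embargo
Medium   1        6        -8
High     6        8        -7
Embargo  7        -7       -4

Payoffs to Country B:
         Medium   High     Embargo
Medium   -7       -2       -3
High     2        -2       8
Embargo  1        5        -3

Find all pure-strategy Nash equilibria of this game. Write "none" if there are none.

No pure-strategy Nash equilibrium.

Country A against Medium: payoffs 1, 6, 7 → best response Embargo.
Country A against High: payoffs 6, 8, -7 → best response High.
Country A against Embargo: payoffs -8, -7, -4 → best response Embargo.
Country B against Medium: payoffs -7, -2, -3 → best response High.
Country B against High: payoffs 2, -2, 8 → best response Embargo.
Country B against Embargo: payoffs 1, 5, -3 → best response High.
No profile is a mutual best response for all players.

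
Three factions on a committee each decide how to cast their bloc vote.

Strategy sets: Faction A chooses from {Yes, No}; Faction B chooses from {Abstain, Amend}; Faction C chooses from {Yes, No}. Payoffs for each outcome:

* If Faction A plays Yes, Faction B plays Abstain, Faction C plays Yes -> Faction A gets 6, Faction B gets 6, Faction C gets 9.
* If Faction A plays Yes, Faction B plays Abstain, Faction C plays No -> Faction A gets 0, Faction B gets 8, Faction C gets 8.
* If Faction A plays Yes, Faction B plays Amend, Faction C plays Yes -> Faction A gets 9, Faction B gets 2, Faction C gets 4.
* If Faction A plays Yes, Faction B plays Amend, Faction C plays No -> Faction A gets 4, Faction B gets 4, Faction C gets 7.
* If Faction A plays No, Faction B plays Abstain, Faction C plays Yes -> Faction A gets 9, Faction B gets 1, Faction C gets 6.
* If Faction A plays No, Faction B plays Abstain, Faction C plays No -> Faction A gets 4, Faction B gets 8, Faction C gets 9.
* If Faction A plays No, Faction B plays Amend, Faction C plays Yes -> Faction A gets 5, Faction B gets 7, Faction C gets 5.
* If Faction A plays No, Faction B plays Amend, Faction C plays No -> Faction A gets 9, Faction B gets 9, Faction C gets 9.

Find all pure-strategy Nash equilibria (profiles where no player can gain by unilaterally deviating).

(Yes, Abstain, Yes): Faction A can switch to No (6 → 9). Not NE.
(Yes, Abstain, No): Faction A can switch to No (0 → 4). Not NE.
(Yes, Amend, Yes): Faction B can switch to Abstain (2 → 6). Not NE.
(Yes, Amend, No): Faction A can switch to No (4 → 9). Not NE.
(No, Abstain, Yes): Faction B can switch to Amend (1 → 7). Not NE.
(No, Abstain, No): Faction B can switch to Amend (8 → 9). Not NE.
(No, Amend, Yes): Faction A can switch to Yes (5 → 9). Not NE.
(No, Amend, No): Faction A gets 9, best alternative 4; Faction B gets 9, best alternative 8; Faction C gets 9, best alternative 5. No profitable deviation — NE.

Pure NE: (No, Amend, No)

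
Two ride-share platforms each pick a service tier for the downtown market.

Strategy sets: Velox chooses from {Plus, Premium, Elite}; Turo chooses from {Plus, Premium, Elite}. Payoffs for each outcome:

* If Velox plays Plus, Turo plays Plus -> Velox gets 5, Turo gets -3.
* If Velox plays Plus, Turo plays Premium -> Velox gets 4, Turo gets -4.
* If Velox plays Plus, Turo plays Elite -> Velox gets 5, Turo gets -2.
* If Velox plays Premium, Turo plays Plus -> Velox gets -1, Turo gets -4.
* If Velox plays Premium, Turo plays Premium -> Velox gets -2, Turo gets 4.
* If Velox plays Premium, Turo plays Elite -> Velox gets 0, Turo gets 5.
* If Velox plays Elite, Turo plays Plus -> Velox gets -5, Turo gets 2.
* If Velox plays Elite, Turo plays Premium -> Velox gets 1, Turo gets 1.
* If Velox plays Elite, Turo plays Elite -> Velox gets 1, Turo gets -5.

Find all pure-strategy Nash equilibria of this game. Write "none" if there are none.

Mark each player's best response to every combination of opponents' strategies; a profile where every player is best-responding is a pure Nash equilibrium.
Velox against Plus: payoffs 5, -1, -5 → best response Plus.
Velox against Premium: payoffs 4, -2, 1 → best response Plus.
Velox against Elite: payoffs 5, 0, 1 → best response Plus.
Turo against Plus: payoffs -3, -4, -2 → best response Elite.
Turo against Premium: payoffs -4, 4, 5 → best response Elite.
Turo against Elite: payoffs 2, 1, -5 → best response Plus.
Mutual best responses: (Plus, Elite).

Pure NE: (Plus, Elite)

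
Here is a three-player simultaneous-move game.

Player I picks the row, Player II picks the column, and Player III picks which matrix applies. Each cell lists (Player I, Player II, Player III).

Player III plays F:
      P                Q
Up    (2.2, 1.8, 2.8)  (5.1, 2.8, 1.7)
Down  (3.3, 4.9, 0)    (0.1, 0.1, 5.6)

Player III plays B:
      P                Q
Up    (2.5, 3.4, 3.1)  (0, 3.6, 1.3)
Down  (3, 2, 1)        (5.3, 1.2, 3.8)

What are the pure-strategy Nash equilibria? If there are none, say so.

The pure Nash equilibria are (Up, Q, F); (Down, P, B).

(Up, P, F): Player I can switch to Down (2.2 → 3.3). Not NE.
(Up, P, B): Player I can switch to Down (2.5 → 3). Not NE.
(Up, Q, F): Player I gets 5.1, best alternative 0.1; Player II gets 2.8, best alternative 1.8; Player III gets 1.7, best alternative 1.3. No profitable deviation — NE.
(Up, Q, B): Player I can switch to Down (0 → 5.3). Not NE.
(Down, P, F): Player III can switch to B (0 → 1). Not NE.
(Down, P, B): Player I gets 3, best alternative 2.5; Player II gets 2, best alternative 1.2; Player III gets 1, best alternative 0. No profitable deviation — NE.
(Down, Q, F): Player I can switch to Up (0.1 → 5.1). Not NE.
(Down, Q, B): Player II can switch to P (1.2 → 2). Not NE.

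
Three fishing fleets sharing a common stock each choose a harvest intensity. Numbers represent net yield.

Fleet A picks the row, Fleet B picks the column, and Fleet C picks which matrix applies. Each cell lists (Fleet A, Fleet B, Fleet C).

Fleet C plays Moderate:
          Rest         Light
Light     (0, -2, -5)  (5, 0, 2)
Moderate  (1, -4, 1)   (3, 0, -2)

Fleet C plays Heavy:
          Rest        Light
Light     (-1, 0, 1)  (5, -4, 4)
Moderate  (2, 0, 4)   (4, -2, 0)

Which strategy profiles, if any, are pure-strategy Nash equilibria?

Mark each player's best response to every combination of opponents' strategies; a profile where every player is best-responding is a pure Nash equilibrium.
Fleet A against (Rest, Moderate): payoffs 0, 1 → best response Moderate.
Fleet A against (Rest, Heavy): payoffs -1, 2 → best response Moderate.
Fleet A against (Light, Moderate): payoffs 5, 3 → best response Light.
Fleet A against (Light, Heavy): payoffs 5, 4 → best response Light.
Fleet B against (Light, Moderate): payoffs -2, 0 → best response Light.
Fleet B against (Light, Heavy): payoffs 0, -4 → best response Rest.
Fleet B against (Moderate, Moderate): payoffs -4, 0 → best response Light.
Fleet B against (Moderate, Heavy): payoffs 0, -2 → best response Rest.
Fleet C against (Light, Rest): payoffs -5, 1 → best response Heavy.
Fleet C against (Light, Light): payoffs 2, 4 → best response Heavy.
Fleet C against (Moderate, Rest): payoffs 1, 4 → best response Heavy.
Fleet C against (Moderate, Light): payoffs -2, 0 → best response Heavy.
Mutual best responses: (Moderate, Rest, Heavy).

(Moderate, Rest, Heavy)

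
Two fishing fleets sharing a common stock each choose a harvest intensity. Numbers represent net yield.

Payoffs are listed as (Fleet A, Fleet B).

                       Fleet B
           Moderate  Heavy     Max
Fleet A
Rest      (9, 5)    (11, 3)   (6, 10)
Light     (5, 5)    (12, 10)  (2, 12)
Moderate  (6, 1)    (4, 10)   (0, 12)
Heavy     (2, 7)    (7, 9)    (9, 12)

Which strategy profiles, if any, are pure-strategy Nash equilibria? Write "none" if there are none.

(Heavy, Max)

For each player, find the best response to each opponent profile; mutual best responses are the pure NE.
Fleet A against Moderate: payoffs 9, 5, 6, 2 → best response Rest.
Fleet A against Heavy: payoffs 11, 12, 4, 7 → best response Light.
Fleet A against Max: payoffs 6, 2, 0, 9 → best response Heavy.
Fleet B against Rest: payoffs 5, 3, 10 → best response Max.
Fleet B against Light: payoffs 5, 10, 12 → best response Max.
Fleet B against Moderate: payoffs 1, 10, 12 → best response Max.
Fleet B against Heavy: payoffs 7, 9, 12 → best response Max.
Mutual best responses: (Heavy, Max).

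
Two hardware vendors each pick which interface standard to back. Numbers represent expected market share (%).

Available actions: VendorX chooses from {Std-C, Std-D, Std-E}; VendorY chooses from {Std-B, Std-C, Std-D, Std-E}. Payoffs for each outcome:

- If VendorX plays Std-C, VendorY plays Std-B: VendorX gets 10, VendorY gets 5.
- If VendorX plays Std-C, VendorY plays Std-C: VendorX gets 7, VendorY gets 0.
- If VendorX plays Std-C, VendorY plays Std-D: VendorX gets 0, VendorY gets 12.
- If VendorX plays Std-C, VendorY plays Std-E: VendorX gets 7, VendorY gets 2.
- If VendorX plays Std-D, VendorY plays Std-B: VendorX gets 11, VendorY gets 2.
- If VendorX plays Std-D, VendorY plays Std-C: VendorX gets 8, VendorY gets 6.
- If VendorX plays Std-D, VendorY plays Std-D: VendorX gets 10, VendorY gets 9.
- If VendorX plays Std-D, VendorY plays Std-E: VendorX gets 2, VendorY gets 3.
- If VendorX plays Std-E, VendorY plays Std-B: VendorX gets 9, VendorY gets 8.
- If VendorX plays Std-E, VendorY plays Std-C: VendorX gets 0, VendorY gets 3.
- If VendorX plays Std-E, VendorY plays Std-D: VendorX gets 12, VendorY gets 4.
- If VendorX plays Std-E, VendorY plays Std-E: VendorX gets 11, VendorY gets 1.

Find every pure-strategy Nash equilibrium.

VendorX against Std-B: payoffs 10, 11, 9 → best response Std-D.
VendorX against Std-C: payoffs 7, 8, 0 → best response Std-D.
VendorX against Std-D: payoffs 0, 10, 12 → best response Std-E.
VendorX against Std-E: payoffs 7, 2, 11 → best response Std-E.
VendorY against Std-C: payoffs 5, 0, 12, 2 → best response Std-D.
VendorY against Std-D: payoffs 2, 6, 9, 3 → best response Std-D.
VendorY against Std-E: payoffs 8, 3, 4, 1 → best response Std-B.
No profile is a mutual best response for all players.

This game has no pure Nash equilibrium.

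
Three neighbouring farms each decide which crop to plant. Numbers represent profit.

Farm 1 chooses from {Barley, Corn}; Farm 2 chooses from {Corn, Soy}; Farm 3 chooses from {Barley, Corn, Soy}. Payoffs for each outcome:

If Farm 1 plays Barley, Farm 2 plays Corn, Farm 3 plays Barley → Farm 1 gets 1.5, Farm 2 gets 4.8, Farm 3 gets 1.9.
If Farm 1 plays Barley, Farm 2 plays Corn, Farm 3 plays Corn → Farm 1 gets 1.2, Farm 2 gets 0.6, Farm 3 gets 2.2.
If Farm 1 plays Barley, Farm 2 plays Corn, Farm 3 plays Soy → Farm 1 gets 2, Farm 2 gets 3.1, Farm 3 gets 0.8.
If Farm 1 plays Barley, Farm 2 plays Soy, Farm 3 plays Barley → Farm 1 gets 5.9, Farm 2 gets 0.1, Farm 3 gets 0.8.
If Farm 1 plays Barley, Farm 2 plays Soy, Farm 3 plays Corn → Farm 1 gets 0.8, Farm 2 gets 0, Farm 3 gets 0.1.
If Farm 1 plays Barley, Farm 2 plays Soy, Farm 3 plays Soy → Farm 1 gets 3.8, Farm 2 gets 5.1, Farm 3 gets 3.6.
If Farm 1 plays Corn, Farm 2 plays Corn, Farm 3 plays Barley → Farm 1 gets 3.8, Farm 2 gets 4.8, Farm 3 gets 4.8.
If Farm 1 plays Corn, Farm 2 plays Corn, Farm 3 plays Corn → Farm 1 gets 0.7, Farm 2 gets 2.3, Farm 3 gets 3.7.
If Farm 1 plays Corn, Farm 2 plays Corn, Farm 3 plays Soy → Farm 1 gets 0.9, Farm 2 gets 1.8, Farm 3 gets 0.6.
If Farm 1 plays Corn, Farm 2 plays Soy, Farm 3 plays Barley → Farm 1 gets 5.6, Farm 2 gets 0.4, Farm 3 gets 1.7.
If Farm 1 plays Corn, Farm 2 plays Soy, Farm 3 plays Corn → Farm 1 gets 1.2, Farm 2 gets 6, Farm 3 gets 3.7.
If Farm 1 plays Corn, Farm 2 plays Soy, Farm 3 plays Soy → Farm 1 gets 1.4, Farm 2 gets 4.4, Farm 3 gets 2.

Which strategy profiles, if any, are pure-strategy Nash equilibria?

Farm 1 against (Corn, Barley): payoffs 1.5, 3.8 → best response Corn.
Farm 1 against (Corn, Corn): payoffs 1.2, 0.7 → best response Barley.
Farm 1 against (Corn, Soy): payoffs 2, 0.9 → best response Barley.
Farm 1 against (Soy, Barley): payoffs 5.9, 5.6 → best response Barley.
Farm 1 against (Soy, Corn): payoffs 0.8, 1.2 → best response Corn.
Farm 1 against (Soy, Soy): payoffs 3.8, 1.4 → best response Barley.
Farm 2 against (Barley, Barley): payoffs 4.8, 0.1 → best response Corn.
Farm 2 against (Barley, Corn): payoffs 0.6, 0 → best response Corn.
Farm 2 against (Barley, Soy): payoffs 3.1, 5.1 → best response Soy.
Farm 2 against (Corn, Barley): payoffs 4.8, 0.4 → best response Corn.
Farm 2 against (Corn, Corn): payoffs 2.3, 6 → best response Soy.
Farm 2 against (Corn, Soy): payoffs 1.8, 4.4 → best response Soy.
Farm 3 against (Barley, Corn): payoffs 1.9, 2.2, 0.8 → best response Corn.
Farm 3 against (Barley, Soy): payoffs 0.8, 0.1, 3.6 → best response Soy.
Farm 3 against (Corn, Corn): payoffs 4.8, 3.7, 0.6 → best response Barley.
Farm 3 against (Corn, Soy): payoffs 1.7, 3.7, 2 → best response Corn.
Mutual best responses: (Barley, Corn, Corn); (Barley, Soy, Soy); (Corn, Corn, Barley); (Corn, Soy, Corn).

Pure-strategy Nash equilibria: (Barley, Corn, Corn), (Barley, Soy, Soy), (Corn, Corn, Barley), (Corn, Soy, Corn)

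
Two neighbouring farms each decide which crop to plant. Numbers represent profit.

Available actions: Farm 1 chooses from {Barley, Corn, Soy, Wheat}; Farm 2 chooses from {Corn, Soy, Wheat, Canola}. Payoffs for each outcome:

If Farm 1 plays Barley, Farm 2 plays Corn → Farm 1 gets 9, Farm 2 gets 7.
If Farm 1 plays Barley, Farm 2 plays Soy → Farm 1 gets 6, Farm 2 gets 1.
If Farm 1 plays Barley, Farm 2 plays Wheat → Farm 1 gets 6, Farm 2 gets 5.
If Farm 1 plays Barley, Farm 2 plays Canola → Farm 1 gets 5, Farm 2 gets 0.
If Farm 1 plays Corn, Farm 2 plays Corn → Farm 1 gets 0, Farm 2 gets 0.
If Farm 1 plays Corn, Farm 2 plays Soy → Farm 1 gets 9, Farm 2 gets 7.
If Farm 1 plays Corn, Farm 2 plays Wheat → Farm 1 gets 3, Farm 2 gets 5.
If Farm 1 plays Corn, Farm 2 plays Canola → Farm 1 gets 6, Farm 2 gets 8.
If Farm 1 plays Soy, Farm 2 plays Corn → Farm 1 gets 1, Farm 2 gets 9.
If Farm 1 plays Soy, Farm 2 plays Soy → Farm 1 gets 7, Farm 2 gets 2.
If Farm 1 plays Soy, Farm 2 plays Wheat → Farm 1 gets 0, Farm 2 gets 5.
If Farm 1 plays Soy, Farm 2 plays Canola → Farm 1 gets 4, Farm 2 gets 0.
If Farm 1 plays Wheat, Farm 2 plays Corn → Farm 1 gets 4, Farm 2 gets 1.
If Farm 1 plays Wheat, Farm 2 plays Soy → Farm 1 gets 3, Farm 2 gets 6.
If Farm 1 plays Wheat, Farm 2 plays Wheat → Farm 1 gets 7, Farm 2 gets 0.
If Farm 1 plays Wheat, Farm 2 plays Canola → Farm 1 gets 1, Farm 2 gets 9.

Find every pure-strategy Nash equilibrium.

(Barley, Corn): Farm 1 gets 9, best alternative 4; Farm 2 gets 7, best alternative 5. No profitable deviation — NE.
(Barley, Soy): Farm 1 can switch to Corn (6 → 9). Not NE.
(Barley, Wheat): Farm 1 can switch to Wheat (6 → 7). Not NE.
(Barley, Canola): Farm 1 can switch to Corn (5 → 6). Not NE.
(Corn, Corn): Farm 1 can switch to Barley (0 → 9). Not NE.
(Corn, Soy): Farm 2 can switch to Canola (7 → 8). Not NE.
(Corn, Wheat): Farm 1 can switch to Barley (3 → 6). Not NE.
(Corn, Canola): Farm 1 gets 6, best alternative 5; Farm 2 gets 8, best alternative 7. No profitable deviation — NE.
(The remaining 8 profiles each have a profitable deviation by the same check.)

The pure Nash equilibria are (Barley, Corn), (Corn, Canola).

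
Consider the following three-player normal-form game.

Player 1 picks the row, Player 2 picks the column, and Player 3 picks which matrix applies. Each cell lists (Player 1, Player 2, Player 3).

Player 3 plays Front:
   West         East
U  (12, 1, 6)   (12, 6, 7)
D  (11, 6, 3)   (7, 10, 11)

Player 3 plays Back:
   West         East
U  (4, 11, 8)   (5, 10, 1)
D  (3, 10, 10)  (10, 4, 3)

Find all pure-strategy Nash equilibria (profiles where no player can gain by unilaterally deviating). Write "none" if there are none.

(U, West, Back), (U, East, Front)

(U, West, Front): Player 2 can switch to East (1 → 6). Not NE.
(U, West, Back): Player 1 gets 4, best alternative 3; Player 2 gets 11, best alternative 10; Player 3 gets 8, best alternative 6. No profitable deviation — NE.
(U, East, Front): Player 1 gets 12, best alternative 7; Player 2 gets 6, best alternative 1; Player 3 gets 7, best alternative 1. No profitable deviation — NE.
(U, East, Back): Player 1 can switch to D (5 → 10). Not NE.
(D, West, Front): Player 1 can switch to U (11 → 12). Not NE.
(D, West, Back): Player 1 can switch to U (3 → 4). Not NE.
(D, East, Front): Player 1 can switch to U (7 → 12). Not NE.
(D, East, Back): Player 2 can switch to West (4 → 10). Not NE.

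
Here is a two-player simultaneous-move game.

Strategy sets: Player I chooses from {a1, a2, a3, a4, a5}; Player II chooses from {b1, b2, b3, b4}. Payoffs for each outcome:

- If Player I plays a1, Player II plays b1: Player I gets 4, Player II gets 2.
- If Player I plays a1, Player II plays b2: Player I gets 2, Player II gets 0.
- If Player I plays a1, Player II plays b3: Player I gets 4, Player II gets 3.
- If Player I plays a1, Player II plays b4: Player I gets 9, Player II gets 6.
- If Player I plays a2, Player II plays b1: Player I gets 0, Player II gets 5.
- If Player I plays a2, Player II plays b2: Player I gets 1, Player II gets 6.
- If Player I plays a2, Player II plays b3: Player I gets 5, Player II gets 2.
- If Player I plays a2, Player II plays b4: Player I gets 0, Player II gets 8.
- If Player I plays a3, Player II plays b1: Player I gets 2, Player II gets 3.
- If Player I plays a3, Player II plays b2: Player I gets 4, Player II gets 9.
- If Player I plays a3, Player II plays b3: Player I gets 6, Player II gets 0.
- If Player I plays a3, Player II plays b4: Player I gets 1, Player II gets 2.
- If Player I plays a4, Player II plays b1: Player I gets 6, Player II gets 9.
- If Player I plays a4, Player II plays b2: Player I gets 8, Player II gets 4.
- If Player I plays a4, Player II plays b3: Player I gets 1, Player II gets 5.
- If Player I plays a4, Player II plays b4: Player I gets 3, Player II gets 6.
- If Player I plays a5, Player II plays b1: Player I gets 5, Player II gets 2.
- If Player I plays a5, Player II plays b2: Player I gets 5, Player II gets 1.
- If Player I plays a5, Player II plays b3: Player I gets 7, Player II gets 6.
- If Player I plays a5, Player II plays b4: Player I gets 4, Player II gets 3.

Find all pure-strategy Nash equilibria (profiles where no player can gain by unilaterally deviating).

Pure-strategy Nash equilibria: (a1, b4), (a4, b1), (a5, b3)

(a1, b1): Player I can switch to a4 (4 → 6). Not NE.
(a1, b2): Player I can switch to a3 (2 → 4). Not NE.
(a1, b3): Player I can switch to a2 (4 → 5). Not NE.
(a1, b4): Player I gets 9, best alternative 4; Player II gets 6, best alternative 3. No profitable deviation — NE.
(a2, b1): Player I can switch to a1 (0 → 4). Not NE.
(a2, b2): Player I can switch to a1 (1 → 2). Not NE.
(a2, b3): Player I can switch to a3 (5 → 6). Not NE.
(a2, b4): Player I can switch to a1 (0 → 9). Not NE.
(a3, b1): Player I can switch to a1 (2 → 4). Not NE.
(a4, b1): Player I gets 6, best alternative 5; Player II gets 9, best alternative 6. No profitable deviation — NE.
(a5, b3): Player I gets 7, best alternative 6; Player II gets 6, best alternative 3. No profitable deviation — NE.
(The remaining 9 profiles each have a profitable deviation by the same check.)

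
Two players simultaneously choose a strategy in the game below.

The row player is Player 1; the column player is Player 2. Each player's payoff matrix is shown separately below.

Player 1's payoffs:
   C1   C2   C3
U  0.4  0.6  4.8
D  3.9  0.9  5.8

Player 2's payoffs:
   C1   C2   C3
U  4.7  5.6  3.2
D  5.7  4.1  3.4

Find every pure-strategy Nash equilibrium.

(U, C1): Player 1 can switch to D (0.4 → 3.9). Not NE.
(U, C2): Player 1 can switch to D (0.6 → 0.9). Not NE.
(U, C3): Player 1 can switch to D (4.8 → 5.8). Not NE.
(D, C1): Player 1 gets 3.9, best alternative 0.4; Player 2 gets 5.7, best alternative 4.1. No profitable deviation — NE.
(D, C2): Player 2 can switch to C1 (4.1 → 5.7). Not NE.
(D, C3): Player 2 can switch to C1 (3.4 → 5.7). Not NE.

(D, C1)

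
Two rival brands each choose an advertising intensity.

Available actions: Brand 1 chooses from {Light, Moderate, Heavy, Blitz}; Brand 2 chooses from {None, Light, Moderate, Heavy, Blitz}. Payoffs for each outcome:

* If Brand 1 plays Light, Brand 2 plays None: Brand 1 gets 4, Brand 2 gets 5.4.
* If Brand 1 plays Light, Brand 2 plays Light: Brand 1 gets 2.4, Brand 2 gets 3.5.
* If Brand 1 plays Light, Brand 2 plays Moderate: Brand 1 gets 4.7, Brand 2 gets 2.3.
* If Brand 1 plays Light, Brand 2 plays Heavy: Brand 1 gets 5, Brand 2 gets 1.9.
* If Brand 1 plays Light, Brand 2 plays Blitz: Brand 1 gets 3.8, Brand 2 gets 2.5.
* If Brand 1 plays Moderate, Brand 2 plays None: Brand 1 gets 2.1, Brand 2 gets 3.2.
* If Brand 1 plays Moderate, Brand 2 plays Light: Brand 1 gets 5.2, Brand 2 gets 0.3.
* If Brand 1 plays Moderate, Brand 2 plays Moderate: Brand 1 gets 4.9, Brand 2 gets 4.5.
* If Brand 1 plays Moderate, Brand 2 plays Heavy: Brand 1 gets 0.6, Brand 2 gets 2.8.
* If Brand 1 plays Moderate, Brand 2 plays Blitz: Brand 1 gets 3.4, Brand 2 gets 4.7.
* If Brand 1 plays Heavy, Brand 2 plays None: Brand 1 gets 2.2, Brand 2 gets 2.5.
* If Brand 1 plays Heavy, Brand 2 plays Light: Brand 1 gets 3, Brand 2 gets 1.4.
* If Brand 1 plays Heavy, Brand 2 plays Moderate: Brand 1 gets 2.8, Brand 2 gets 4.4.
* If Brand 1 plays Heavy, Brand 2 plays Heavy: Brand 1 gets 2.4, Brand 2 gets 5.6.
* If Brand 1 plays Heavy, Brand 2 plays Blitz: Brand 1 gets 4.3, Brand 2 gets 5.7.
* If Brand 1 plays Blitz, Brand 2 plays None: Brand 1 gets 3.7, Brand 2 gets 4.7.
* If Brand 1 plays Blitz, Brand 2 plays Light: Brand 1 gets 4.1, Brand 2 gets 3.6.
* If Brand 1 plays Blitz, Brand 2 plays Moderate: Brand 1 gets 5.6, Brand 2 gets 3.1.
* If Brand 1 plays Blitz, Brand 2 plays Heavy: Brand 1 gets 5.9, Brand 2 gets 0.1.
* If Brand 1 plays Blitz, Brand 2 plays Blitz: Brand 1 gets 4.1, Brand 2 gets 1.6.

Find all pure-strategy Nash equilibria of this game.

The pure Nash equilibria are (Light, None), (Heavy, Blitz).

Brand 1 against None: payoffs 4, 2.1, 2.2, 3.7 → best response Light.
Brand 1 against Light: payoffs 2.4, 5.2, 3, 4.1 → best response Moderate.
Brand 1 against Moderate: payoffs 4.7, 4.9, 2.8, 5.6 → best response Blitz.
Brand 1 against Heavy: payoffs 5, 0.6, 2.4, 5.9 → best response Blitz.
Brand 1 against Blitz: payoffs 3.8, 3.4, 4.3, 4.1 → best response Heavy.
Brand 2 against Light: payoffs 5.4, 3.5, 2.3, 1.9, 2.5 → best response None.
Brand 2 against Moderate: payoffs 3.2, 0.3, 4.5, 2.8, 4.7 → best response Blitz.
Brand 2 against Heavy: payoffs 2.5, 1.4, 4.4, 5.6, 5.7 → best response Blitz.
Brand 2 against Blitz: payoffs 4.7, 3.6, 3.1, 0.1, 1.6 → best response None.
Mutual best responses: (Light, None); (Heavy, Blitz).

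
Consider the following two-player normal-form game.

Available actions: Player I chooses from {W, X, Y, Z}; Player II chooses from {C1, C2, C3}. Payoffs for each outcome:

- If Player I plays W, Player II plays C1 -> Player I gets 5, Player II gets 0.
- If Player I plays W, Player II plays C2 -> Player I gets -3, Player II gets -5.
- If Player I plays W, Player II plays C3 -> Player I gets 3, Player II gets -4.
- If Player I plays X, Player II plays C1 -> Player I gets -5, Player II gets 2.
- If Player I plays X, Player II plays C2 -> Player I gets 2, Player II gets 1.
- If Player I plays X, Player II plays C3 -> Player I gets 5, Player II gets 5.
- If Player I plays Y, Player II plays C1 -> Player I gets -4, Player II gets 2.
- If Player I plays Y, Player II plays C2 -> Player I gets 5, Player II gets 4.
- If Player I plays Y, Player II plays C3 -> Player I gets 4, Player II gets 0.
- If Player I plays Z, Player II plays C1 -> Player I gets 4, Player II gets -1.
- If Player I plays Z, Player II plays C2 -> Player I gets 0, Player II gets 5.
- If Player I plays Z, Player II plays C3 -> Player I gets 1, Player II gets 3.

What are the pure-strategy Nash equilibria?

Player I against C1: payoffs 5, -5, -4, 4 → best response W.
Player I against C2: payoffs -3, 2, 5, 0 → best response Y.
Player I against C3: payoffs 3, 5, 4, 1 → best response X.
Player II against W: payoffs 0, -5, -4 → best response C1.
Player II against X: payoffs 2, 1, 5 → best response C3.
Player II against Y: payoffs 2, 4, 0 → best response C2.
Player II against Z: payoffs -1, 5, 3 → best response C2.
Mutual best responses: (W, C1); (X, C3); (Y, C2).

Pure-strategy Nash equilibria: (W, C1), (X, C3), (Y, C2)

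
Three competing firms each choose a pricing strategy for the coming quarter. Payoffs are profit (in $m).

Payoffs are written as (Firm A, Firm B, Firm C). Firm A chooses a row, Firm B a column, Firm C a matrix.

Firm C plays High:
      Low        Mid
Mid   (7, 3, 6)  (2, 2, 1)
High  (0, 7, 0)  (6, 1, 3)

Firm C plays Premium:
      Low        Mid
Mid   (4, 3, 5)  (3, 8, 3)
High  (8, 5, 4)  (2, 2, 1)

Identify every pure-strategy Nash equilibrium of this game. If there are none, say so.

(Mid, Low, High): Firm A gets 7, best alternative 0; Firm B gets 3, best alternative 2; Firm C gets 6, best alternative 5. No profitable deviation — NE.
(Mid, Low, Premium): Firm A can switch to High (4 → 8). Not NE.
(Mid, Mid, High): Firm A can switch to High (2 → 6). Not NE.
(Mid, Mid, Premium): Firm A gets 3, best alternative 2; Firm B gets 8, best alternative 3; Firm C gets 3, best alternative 1. No profitable deviation — NE.
(High, Low, High): Firm A can switch to Mid (0 → 7). Not NE.
(High, Low, Premium): Firm A gets 8, best alternative 4; Firm B gets 5, best alternative 2; Firm C gets 4, best alternative 0. No profitable deviation — NE.
(High, Mid, High): Firm B can switch to Low (1 → 7). Not NE.
(High, Mid, Premium): Firm A can switch to Mid (2 → 3). Not NE.

The pure Nash equilibria are (Mid, Low, High) and (Mid, Mid, Premium) and (High, Low, Premium).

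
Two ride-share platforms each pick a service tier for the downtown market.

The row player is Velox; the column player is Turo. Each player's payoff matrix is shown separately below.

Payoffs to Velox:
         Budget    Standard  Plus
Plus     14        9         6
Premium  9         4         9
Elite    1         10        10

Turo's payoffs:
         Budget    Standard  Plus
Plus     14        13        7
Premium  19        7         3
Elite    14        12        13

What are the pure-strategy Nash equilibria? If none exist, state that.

(Plus, Budget)

(Plus, Budget): Velox gets 14, best alternative 9; Turo gets 14, best alternative 13. No profitable deviation — NE.
(Plus, Standard): Velox can switch to Elite (9 → 10). Not NE.
(Plus, Plus): Velox can switch to Premium (6 → 9). Not NE.
(Premium, Budget): Velox can switch to Plus (9 → 14). Not NE.
(Premium, Standard): Velox can switch to Plus (4 → 9). Not NE.
(Premium, Plus): Velox can switch to Elite (9 → 10). Not NE.
(Elite, Budget): Velox can switch to Plus (1 → 14). Not NE.
(Elite, Standard): Turo can switch to Budget (12 → 14). Not NE.
(Elite, Plus): Turo can switch to Budget (13 → 14). Not NE.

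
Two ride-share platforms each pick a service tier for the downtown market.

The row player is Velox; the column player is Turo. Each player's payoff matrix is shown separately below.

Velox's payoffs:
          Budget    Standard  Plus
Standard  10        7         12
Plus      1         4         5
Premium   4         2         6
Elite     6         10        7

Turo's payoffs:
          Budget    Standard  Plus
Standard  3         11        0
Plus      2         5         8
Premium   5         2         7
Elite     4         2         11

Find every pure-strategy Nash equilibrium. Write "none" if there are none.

Velox against Budget: payoffs 10, 1, 4, 6 → best response Standard.
Velox against Standard: payoffs 7, 4, 2, 10 → best response Elite.
Velox against Plus: payoffs 12, 5, 6, 7 → best response Standard.
Turo against Standard: payoffs 3, 11, 0 → best response Standard.
Turo against Plus: payoffs 2, 5, 8 → best response Plus.
Turo against Premium: payoffs 5, 2, 7 → best response Plus.
Turo against Elite: payoffs 4, 2, 11 → best response Plus.
No profile is a mutual best response for all players.

none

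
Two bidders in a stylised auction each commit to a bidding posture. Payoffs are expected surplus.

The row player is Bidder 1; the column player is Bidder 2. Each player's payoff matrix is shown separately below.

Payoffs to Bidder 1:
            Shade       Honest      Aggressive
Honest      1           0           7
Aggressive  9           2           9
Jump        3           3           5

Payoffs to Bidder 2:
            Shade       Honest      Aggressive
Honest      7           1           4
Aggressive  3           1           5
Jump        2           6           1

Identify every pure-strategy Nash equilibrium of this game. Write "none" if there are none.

Pure-strategy Nash equilibria: (Aggressive, Aggressive) and (Jump, Honest)

(Honest, Shade): Bidder 1 can switch to Aggressive (1 → 9). Not NE.
(Honest, Honest): Bidder 1 can switch to Aggressive (0 → 2). Not NE.
(Honest, Aggressive): Bidder 1 can switch to Aggressive (7 → 9). Not NE.
(Aggressive, Shade): Bidder 2 can switch to Aggressive (3 → 5). Not NE.
(Aggressive, Honest): Bidder 1 can switch to Jump (2 → 3). Not NE.
(Aggressive, Aggressive): Bidder 1 gets 9, best alternative 7; Bidder 2 gets 5, best alternative 3. No profitable deviation — NE.
(Jump, Shade): Bidder 1 can switch to Aggressive (3 → 9). Not NE.
(Jump, Honest): Bidder 1 gets 3, best alternative 2; Bidder 2 gets 6, best alternative 2. No profitable deviation — NE.
(The remaining 1 profile has a profitable deviation by the same check.)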